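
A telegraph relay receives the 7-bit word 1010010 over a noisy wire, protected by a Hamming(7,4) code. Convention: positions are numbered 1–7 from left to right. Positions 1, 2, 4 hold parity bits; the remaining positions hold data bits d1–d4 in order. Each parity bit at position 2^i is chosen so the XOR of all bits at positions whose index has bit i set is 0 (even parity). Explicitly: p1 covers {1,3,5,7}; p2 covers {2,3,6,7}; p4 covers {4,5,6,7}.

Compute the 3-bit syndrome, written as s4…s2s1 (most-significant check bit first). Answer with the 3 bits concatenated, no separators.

100

s1 (pos 1,3,5,7): 1⊕1⊕0⊕0 = 0
s2 (pos 2,3,6,7): 0⊕1⊕1⊕0 = 0
s4 (pos 4,5,6,7): 0⊕0⊕1⊕0 = 1
Syndrome s4…s1 = 100 → error at position 4.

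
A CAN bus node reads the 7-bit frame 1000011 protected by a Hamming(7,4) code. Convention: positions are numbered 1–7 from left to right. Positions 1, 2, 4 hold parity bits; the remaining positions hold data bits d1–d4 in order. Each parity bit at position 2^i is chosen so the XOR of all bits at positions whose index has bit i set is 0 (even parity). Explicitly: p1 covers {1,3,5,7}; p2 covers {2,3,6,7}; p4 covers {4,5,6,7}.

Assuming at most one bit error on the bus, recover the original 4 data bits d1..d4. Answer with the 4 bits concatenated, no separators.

s1 (pos 1,3,5,7): 1⊕0⊕0⊕1 = 0
s2 (pos 2,3,6,7): 0⊕0⊕1⊕1 = 0
s4 (pos 4,5,6,7): 0⊕0⊕1⊕1 = 0
Syndrome s4…s1 = 000 → no error.
Read data bits from positions 3,5,6,7: 0011

0011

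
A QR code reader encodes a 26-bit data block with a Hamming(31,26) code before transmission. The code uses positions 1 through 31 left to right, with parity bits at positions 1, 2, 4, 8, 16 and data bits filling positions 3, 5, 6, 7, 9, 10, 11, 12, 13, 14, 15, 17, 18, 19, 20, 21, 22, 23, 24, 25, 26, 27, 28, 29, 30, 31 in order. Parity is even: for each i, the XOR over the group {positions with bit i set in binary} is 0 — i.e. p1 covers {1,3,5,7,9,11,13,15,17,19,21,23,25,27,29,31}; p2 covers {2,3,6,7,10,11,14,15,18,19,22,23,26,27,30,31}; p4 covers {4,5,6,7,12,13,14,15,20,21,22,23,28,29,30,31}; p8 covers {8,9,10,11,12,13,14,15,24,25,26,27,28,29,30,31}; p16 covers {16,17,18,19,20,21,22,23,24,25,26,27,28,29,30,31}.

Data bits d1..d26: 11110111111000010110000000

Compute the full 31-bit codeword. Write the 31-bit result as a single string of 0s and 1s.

Place data at non-parity positions: p1 p2 1 p4 1 1 1 p8 0 1 1 1 1 1 1 p16 0 0 0 0 1 0 1 1 0 0 0 0 0 0 0
p1 (pos 1,3,5,7,9,11,13,15,17,19,21,23,25,27,29,31): XOR of data positions = 1⊕1⊕1⊕0⊕1⊕1⊕1⊕0⊕0⊕1⊕1⊕0⊕0⊕0⊕0 = 0
p2 (pos 2,3,6,7,10,11,14,15,18,19,22,23,26,27,30,31): XOR of data positions = 1⊕1⊕1⊕1⊕1⊕1⊕1⊕0⊕0⊕0⊕1⊕0⊕0⊕0⊕0 = 0
p4 (pos 4,5,6,7,12,13,14,15,20,21,22,23,28,29,30,31): XOR of data positions = 1⊕1⊕1⊕1⊕1⊕1⊕1⊕0⊕1⊕0⊕1⊕0⊕0⊕0⊕0 = 1
p8 (pos 8,9,10,11,12,13,14,15,24,25,26,27,28,29,30,31): XOR of data positions = 0⊕1⊕1⊕1⊕1⊕1⊕1⊕1⊕0⊕0⊕0⊕0⊕0⊕0⊕0 = 1
p16 (pos 16,17,18,19,20,21,22,23,24,25,26,27,28,29,30,31): XOR of data positions = 0⊕0⊕0⊕0⊕1⊕0⊕1⊕1⊕0⊕0⊕0⊕0⊕0⊕0⊕0 = 1
Codeword: 0011111101111111000010110000000

0011111101111111000010110000000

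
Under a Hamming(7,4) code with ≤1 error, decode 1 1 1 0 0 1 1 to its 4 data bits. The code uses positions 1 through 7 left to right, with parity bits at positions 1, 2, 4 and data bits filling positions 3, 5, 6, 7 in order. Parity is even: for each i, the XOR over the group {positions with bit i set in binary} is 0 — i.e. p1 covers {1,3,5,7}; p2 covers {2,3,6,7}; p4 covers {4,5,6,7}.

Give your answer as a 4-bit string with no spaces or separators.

1011

s1 (pos 1,3,5,7): 1⊕1⊕0⊕1 = 1
s2 (pos 2,3,6,7): 1⊕1⊕1⊕1 = 0
s4 (pos 4,5,6,7): 0⊕0⊕1⊕1 = 0
Syndrome s4…s1 = 001 → error at position 1.
Flip position 1: 1110011 → 0110011
Read data bits from positions 3,5,6,7: 1011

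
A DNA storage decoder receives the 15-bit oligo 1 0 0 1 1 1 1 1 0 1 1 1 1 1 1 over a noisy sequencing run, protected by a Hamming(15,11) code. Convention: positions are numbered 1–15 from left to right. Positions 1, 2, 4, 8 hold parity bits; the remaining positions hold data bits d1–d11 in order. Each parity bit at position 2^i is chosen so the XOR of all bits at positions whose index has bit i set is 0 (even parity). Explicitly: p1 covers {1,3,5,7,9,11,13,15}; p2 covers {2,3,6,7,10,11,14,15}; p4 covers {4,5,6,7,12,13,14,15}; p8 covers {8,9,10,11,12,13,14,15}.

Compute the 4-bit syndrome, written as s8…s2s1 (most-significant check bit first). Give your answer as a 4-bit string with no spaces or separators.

s1 (pos 1,3,5,7,9,11,13,15): 1⊕0⊕1⊕1⊕0⊕1⊕1⊕1 = 0
s2 (pos 2,3,6,7,10,11,14,15): 0⊕0⊕1⊕1⊕1⊕1⊕1⊕1 = 0
s4 (pos 4,5,6,7,12,13,14,15): 1⊕1⊕1⊕1⊕1⊕1⊕1⊕1 = 0
s8 (pos 8,9,10,11,12,13,14,15): 1⊕0⊕1⊕1⊕1⊕1⊕1⊕1 = 1
Syndrome s8…s1 = 1000 → error at position 8.

1000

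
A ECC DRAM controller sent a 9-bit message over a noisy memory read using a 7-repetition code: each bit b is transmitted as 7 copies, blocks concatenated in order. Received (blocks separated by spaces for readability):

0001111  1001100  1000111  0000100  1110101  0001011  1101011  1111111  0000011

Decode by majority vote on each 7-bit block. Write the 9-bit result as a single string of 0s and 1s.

Block 1 (0001111): 4 ones → 1
Block 2 (1001100): 3 ones → 0
Block 3 (1000111): 4 ones → 1
Block 4 (0000100): 1 one → 0
Block 5 (1110101): 5 ones → 1
Block 6 (0001011): 3 ones → 0
Block 7 (1101011): 5 ones → 1
Block 8 (1111111): 7 ones → 1
Block 9 (0000011): 2 ones → 0

101010110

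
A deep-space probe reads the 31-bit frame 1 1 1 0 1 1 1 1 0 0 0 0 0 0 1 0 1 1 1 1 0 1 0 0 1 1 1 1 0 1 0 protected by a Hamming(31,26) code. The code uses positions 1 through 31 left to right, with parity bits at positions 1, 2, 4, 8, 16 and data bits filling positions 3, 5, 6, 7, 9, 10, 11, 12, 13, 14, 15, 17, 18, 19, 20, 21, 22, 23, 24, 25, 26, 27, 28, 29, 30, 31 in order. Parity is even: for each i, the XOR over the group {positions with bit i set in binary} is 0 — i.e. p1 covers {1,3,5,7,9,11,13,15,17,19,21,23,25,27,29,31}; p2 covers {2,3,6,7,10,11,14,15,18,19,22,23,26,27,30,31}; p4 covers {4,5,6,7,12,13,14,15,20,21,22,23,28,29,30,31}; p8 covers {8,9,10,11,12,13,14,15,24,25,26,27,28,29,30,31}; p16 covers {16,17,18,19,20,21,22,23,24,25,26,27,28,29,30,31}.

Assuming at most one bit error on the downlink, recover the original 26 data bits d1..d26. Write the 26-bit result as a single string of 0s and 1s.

s1 (pos 1,3,5,7,9,11,13,15,17,19,21,23,25,27,29,31): 1⊕1⊕1⊕1⊕0⊕0⊕0⊕1⊕1⊕1⊕0⊕0⊕1⊕1⊕0⊕0 = 1
s2 (pos 2,3,6,7,10,11,14,15,18,19,22,23,26,27,30,31): 1⊕1⊕1⊕1⊕0⊕0⊕0⊕1⊕1⊕1⊕1⊕0⊕1⊕1⊕1⊕0 = 1
s4 (pos 4,5,6,7,12,13,14,15,20,21,22,23,28,29,30,31): 0⊕1⊕1⊕1⊕0⊕0⊕0⊕1⊕1⊕0⊕1⊕0⊕1⊕0⊕1⊕0 = 0
s8 (pos 8,9,10,11,12,13,14,15,24,25,26,27,28,29,30,31): 1⊕0⊕0⊕0⊕0⊕0⊕0⊕1⊕0⊕1⊕1⊕1⊕1⊕0⊕1⊕0 = 1
s16 (pos 16,17,18,19,20,21,22,23,24,25,26,27,28,29,30,31): 0⊕1⊕1⊕1⊕1⊕0⊕1⊕0⊕0⊕1⊕1⊕1⊕1⊕0⊕1⊕0 = 0
Syndrome s16…s1 = 01011 → error at position 11.
Flip position 11: 1110111100000010111101001111010 → 1110111100100010111101001111010
Read data bits from positions 3,5,6,7,9,10,11,12,13,14,15,17,18,19,20,21,22,23,24,25,26,27,28,29,30,31: 11110010001111101001111010

11110010001111101001111010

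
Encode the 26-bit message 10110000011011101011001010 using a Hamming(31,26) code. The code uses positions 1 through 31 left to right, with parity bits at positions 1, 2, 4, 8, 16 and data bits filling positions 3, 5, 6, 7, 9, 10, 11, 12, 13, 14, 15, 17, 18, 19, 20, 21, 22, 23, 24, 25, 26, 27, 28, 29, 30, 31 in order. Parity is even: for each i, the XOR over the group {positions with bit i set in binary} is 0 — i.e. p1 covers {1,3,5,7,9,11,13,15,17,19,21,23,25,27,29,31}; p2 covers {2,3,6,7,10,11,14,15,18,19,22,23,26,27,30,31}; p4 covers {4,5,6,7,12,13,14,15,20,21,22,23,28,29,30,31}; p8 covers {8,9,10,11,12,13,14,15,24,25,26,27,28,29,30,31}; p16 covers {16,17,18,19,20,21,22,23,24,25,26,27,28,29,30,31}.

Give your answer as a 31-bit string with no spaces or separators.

1110011000000110011101011001010

Place data at non-parity positions: p1 p2 1 p4 0 1 1 p8 0 0 0 0 0 1 1 p16 0 1 1 1 0 1 0 1 1 0 0 1 0 1 0
p1 (pos 1,3,5,7,9,11,13,15,17,19,21,23,25,27,29,31): XOR of data positions = 1⊕0⊕1⊕0⊕0⊕0⊕1⊕0⊕1⊕0⊕0⊕1⊕0⊕0⊕0 = 1
p2 (pos 2,3,6,7,10,11,14,15,18,19,22,23,26,27,30,31): XOR of data positions = 1⊕1⊕1⊕0⊕0⊕1⊕1⊕1⊕1⊕1⊕0⊕0⊕0⊕1⊕0 = 1
p4 (pos 4,5,6,7,12,13,14,15,20,21,22,23,28,29,30,31): XOR of data positions = 0⊕1⊕1⊕0⊕0⊕1⊕1⊕1⊕0⊕1⊕0⊕1⊕0⊕1⊕0 = 0
p8 (pos 8,9,10,11,12,13,14,15,24,25,26,27,28,29,30,31): XOR of data positions = 0⊕0⊕0⊕0⊕0⊕1⊕1⊕1⊕1⊕0⊕0⊕1⊕0⊕1⊕0 = 0
p16 (pos 16,17,18,19,20,21,22,23,24,25,26,27,28,29,30,31): XOR of data positions = 0⊕1⊕1⊕1⊕0⊕1⊕0⊕1⊕1⊕0⊕0⊕1⊕0⊕1⊕0 = 0
Codeword: 1110011000000110011101011001010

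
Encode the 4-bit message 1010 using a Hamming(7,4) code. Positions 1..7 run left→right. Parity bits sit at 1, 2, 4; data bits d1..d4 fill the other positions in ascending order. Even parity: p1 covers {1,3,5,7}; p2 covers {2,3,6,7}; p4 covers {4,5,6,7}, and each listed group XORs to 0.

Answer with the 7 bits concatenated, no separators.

1011010

Place data at non-parity positions: p1 p2 1 p4 0 1 0
p1 (pos 1,3,5,7): XOR of data positions = 1⊕0⊕0 = 1
p2 (pos 2,3,6,7): XOR of data positions = 1⊕1⊕0 = 0
p4 (pos 4,5,6,7): XOR of data positions = 0⊕1⊕0 = 1
Codeword: 1011010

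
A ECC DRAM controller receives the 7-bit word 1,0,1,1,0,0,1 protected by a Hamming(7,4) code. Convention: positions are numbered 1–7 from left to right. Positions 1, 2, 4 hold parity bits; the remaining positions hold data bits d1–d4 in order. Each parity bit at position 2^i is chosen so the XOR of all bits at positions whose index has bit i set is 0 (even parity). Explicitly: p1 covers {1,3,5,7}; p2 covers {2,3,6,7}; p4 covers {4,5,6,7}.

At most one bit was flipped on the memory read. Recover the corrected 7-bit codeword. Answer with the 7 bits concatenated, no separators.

s1 (pos 1,3,5,7): 1⊕1⊕0⊕1 = 1
s2 (pos 2,3,6,7): 0⊕1⊕0⊕1 = 0
s4 (pos 4,5,6,7): 1⊕0⊕0⊕1 = 0
Syndrome s4…s1 = 001 → error at position 1.
Flip position 1: 1011001 → 0011001

0011001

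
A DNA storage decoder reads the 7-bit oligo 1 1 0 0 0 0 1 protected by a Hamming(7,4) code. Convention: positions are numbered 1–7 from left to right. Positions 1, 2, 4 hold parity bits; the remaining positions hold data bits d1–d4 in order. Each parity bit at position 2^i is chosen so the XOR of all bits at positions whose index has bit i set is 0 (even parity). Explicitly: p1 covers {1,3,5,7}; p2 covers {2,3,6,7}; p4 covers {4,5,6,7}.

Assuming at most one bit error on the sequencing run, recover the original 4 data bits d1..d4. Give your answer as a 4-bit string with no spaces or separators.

s1 (pos 1,3,5,7): 1⊕0⊕0⊕1 = 0
s2 (pos 2,3,6,7): 1⊕0⊕0⊕1 = 0
s4 (pos 4,5,6,7): 0⊕0⊕0⊕1 = 1
Syndrome s4…s1 = 100 → error at position 4.
Flip position 4: 1100001 → 1101001
Read data bits from positions 3,5,6,7: 0001

0001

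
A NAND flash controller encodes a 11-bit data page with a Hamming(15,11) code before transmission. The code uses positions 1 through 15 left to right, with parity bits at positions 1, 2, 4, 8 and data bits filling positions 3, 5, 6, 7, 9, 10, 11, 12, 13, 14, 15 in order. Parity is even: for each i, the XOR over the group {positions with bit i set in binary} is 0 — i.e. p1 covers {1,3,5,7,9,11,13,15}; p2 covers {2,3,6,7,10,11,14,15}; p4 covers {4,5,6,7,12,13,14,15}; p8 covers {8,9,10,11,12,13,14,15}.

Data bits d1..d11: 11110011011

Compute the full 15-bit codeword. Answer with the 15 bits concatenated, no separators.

Place data at non-parity positions: p1 p2 1 p4 1 1 1 p8 0 0 1 1 0 1 1
p1 (pos 1,3,5,7,9,11,13,15): XOR of data positions = 1⊕1⊕1⊕0⊕1⊕0⊕1 = 1
p2 (pos 2,3,6,7,10,11,14,15): XOR of data positions = 1⊕1⊕1⊕0⊕1⊕1⊕1 = 0
p4 (pos 4,5,6,7,12,13,14,15): XOR of data positions = 1⊕1⊕1⊕1⊕0⊕1⊕1 = 0
p8 (pos 8,9,10,11,12,13,14,15): XOR of data positions = 0⊕0⊕1⊕1⊕0⊕1⊕1 = 0
Codeword: 101011100011011

101011100011011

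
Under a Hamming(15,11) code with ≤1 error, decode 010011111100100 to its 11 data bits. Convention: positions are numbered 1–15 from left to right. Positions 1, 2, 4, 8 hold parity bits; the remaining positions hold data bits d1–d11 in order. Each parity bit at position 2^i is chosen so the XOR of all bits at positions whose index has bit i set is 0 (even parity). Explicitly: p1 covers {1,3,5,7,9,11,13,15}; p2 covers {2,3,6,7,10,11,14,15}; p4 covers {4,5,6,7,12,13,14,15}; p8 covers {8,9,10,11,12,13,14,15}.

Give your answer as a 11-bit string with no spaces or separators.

01111100100

s1 (pos 1,3,5,7,9,11,13,15): 0⊕0⊕1⊕1⊕1⊕0⊕1⊕0 = 0
s2 (pos 2,3,6,7,10,11,14,15): 1⊕0⊕1⊕1⊕1⊕0⊕0⊕0 = 0
s4 (pos 4,5,6,7,12,13,14,15): 0⊕1⊕1⊕1⊕0⊕1⊕0⊕0 = 0
s8 (pos 8,9,10,11,12,13,14,15): 1⊕1⊕1⊕0⊕0⊕1⊕0⊕0 = 0
Syndrome s8…s1 = 0000 → no error.
Read data bits from positions 3,5,6,7,9,10,11,12,13,14,15: 01111100100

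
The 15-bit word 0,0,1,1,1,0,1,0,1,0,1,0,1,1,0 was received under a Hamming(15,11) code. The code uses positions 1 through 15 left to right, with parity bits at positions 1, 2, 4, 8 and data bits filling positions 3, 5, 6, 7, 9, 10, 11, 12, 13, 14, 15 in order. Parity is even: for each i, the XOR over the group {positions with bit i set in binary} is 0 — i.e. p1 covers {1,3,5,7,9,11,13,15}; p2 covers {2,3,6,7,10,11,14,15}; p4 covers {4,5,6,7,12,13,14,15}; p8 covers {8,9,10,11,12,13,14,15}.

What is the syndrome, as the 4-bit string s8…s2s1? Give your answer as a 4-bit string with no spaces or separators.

0100

s1 (pos 1,3,5,7,9,11,13,15): 0⊕1⊕1⊕1⊕1⊕1⊕1⊕0 = 0
s2 (pos 2,3,6,7,10,11,14,15): 0⊕1⊕0⊕1⊕0⊕1⊕1⊕0 = 0
s4 (pos 4,5,6,7,12,13,14,15): 1⊕1⊕0⊕1⊕0⊕1⊕1⊕0 = 1
s8 (pos 8,9,10,11,12,13,14,15): 0⊕1⊕0⊕1⊕0⊕1⊕1⊕0 = 0
Syndrome s8…s1 = 0100 → error at position 4.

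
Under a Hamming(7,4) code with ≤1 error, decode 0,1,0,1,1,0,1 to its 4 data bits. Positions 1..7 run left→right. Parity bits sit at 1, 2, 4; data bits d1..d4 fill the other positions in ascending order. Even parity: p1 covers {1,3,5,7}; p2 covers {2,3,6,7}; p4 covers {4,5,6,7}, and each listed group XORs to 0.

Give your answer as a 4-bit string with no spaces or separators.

0101

s1 (pos 1,3,5,7): 0⊕0⊕1⊕1 = 0
s2 (pos 2,3,6,7): 1⊕0⊕0⊕1 = 0
s4 (pos 4,5,6,7): 1⊕1⊕0⊕1 = 1
Syndrome s4…s1 = 100 → error at position 4.
Flip position 4: 0101101 → 0100101
Read data bits from positions 3,5,6,7: 0101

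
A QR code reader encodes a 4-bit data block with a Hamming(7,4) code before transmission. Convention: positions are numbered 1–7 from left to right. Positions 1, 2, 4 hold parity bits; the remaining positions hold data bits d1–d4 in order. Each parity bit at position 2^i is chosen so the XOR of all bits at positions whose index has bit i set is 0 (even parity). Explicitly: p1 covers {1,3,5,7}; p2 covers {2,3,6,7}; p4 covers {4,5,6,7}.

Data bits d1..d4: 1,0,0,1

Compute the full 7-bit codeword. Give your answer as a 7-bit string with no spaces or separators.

Place data at non-parity positions: p1 p2 1 p4 0 0 1
p1 (pos 1,3,5,7): XOR of data positions = 1⊕0⊕1 = 0
p2 (pos 2,3,6,7): XOR of data positions = 1⊕0⊕1 = 0
p4 (pos 4,5,6,7): XOR of data positions = 0⊕0⊕1 = 1
Codeword: 0011001

0011001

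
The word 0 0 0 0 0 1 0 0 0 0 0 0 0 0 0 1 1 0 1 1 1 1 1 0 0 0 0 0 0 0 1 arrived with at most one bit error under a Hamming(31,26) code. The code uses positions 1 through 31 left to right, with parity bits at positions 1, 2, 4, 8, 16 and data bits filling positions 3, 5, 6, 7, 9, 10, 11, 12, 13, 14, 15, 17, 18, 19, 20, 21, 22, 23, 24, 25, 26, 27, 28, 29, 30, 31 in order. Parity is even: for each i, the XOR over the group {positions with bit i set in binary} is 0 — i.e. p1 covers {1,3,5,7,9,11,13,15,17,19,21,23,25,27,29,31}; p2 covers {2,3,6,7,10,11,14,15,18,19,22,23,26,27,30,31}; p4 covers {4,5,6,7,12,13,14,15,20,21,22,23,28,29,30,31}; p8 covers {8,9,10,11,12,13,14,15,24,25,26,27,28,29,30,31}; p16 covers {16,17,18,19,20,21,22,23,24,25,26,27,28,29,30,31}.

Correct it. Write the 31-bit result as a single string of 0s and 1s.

s1 (pos 1,3,5,7,9,11,13,15,17,19,21,23,25,27,29,31): 0⊕0⊕0⊕0⊕0⊕0⊕0⊕0⊕1⊕1⊕1⊕1⊕0⊕0⊕0⊕1 = 1
s2 (pos 2,3,6,7,10,11,14,15,18,19,22,23,26,27,30,31): 0⊕0⊕1⊕0⊕0⊕0⊕0⊕0⊕0⊕1⊕1⊕1⊕0⊕0⊕0⊕1 = 1
s4 (pos 4,5,6,7,12,13,14,15,20,21,22,23,28,29,30,31): 0⊕0⊕1⊕0⊕0⊕0⊕0⊕0⊕1⊕1⊕1⊕1⊕0⊕0⊕0⊕1 = 0
s8 (pos 8,9,10,11,12,13,14,15,24,25,26,27,28,29,30,31): 0⊕0⊕0⊕0⊕0⊕0⊕0⊕0⊕0⊕0⊕0⊕0⊕0⊕0⊕0⊕1 = 1
s16 (pos 16,17,18,19,20,21,22,23,24,25,26,27,28,29,30,31): 1⊕1⊕0⊕1⊕1⊕1⊕1⊕1⊕0⊕0⊕0⊕0⊕0⊕0⊕0⊕1 = 0
Syndrome s16…s1 = 01011 → error at position 11.
Flip position 11: 0000010000000001101111100000001 → 0000010000100001101111100000001

0000010000100001101111100000001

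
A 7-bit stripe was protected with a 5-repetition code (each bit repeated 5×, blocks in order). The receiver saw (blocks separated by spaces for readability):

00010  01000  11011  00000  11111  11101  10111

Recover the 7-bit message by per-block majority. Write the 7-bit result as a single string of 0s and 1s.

Block 1 (00010): 1 one → 0
Block 2 (01000): 1 one → 0
Block 3 (11011): 4 ones → 1
Block 4 (00000): 0 ones → 0
Block 5 (11111): 5 ones → 1
Block 6 (11101): 4 ones → 1
Block 7 (10111): 4 ones → 1

0010111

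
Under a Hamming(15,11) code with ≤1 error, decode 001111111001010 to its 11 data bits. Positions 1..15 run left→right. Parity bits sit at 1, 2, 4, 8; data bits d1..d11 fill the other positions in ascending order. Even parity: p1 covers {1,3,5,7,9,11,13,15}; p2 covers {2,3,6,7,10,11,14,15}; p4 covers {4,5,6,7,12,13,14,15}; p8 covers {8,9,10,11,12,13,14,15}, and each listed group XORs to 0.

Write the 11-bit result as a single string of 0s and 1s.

s1 (pos 1,3,5,7,9,11,13,15): 0⊕1⊕1⊕1⊕1⊕0⊕0⊕0 = 0
s2 (pos 2,3,6,7,10,11,14,15): 0⊕1⊕1⊕1⊕0⊕0⊕1⊕0 = 0
s4 (pos 4,5,6,7,12,13,14,15): 1⊕1⊕1⊕1⊕1⊕0⊕1⊕0 = 0
s8 (pos 8,9,10,11,12,13,14,15): 1⊕1⊕0⊕0⊕1⊕0⊕1⊕0 = 0
Syndrome s8…s1 = 0000 → no error.
Read data bits from positions 3,5,6,7,9,10,11,12,13,14,15: 11111001010

11111001010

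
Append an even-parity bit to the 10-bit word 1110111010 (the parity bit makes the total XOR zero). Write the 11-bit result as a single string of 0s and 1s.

11101110101

XOR of the 10 data bits: 1⊕1⊕1⊕0⊕1⊕1⊕1⊕0⊕1⊕0 = 1
Parity bit = 1 (so all 11 bits XOR to 0).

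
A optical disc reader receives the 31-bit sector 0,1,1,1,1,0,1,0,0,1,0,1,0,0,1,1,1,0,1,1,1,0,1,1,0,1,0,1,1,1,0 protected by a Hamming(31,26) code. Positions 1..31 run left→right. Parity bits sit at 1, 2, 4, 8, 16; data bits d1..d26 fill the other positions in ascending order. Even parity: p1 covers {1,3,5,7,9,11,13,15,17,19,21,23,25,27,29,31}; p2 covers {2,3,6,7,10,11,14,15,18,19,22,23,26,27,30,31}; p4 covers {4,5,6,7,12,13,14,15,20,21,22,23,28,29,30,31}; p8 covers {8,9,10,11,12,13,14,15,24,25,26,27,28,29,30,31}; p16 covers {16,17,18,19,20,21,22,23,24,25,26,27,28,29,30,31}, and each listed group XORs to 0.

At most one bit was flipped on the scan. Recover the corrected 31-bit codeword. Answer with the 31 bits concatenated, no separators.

s1 (pos 1,3,5,7,9,11,13,15,17,19,21,23,25,27,29,31): 0⊕1⊕1⊕1⊕0⊕0⊕0⊕1⊕1⊕1⊕1⊕1⊕0⊕0⊕1⊕0 = 1
s2 (pos 2,3,6,7,10,11,14,15,18,19,22,23,26,27,30,31): 1⊕1⊕0⊕1⊕1⊕0⊕0⊕1⊕0⊕1⊕0⊕1⊕1⊕0⊕1⊕0 = 1
s4 (pos 4,5,6,7,12,13,14,15,20,21,22,23,28,29,30,31): 1⊕1⊕0⊕1⊕1⊕0⊕0⊕1⊕1⊕1⊕0⊕1⊕1⊕1⊕1⊕0 = 1
s8 (pos 8,9,10,11,12,13,14,15,24,25,26,27,28,29,30,31): 0⊕0⊕1⊕0⊕1⊕0⊕0⊕1⊕1⊕0⊕1⊕0⊕1⊕1⊕1⊕0 = 0
s16 (pos 16,17,18,19,20,21,22,23,24,25,26,27,28,29,30,31): 1⊕1⊕0⊕1⊕1⊕1⊕0⊕1⊕1⊕0⊕1⊕0⊕1⊕1⊕1⊕0 = 1
Syndrome s16…s1 = 10111 → error at position 23.
Flip position 23: 0111101001010011101110110101110 → 0111101001010011101110010101110

0111101001010011101110010101110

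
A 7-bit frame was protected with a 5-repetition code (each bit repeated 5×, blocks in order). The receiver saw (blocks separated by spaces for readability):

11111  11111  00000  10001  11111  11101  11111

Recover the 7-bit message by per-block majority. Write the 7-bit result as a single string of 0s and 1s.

1100111

Block 1 (11111): 5 ones → 1
Block 2 (11111): 5 ones → 1
Block 3 (00000): 0 ones → 0
Block 4 (10001): 2 ones → 0
Block 5 (11111): 5 ones → 1
Block 6 (11101): 4 ones → 1
Block 7 (11111): 5 ones → 1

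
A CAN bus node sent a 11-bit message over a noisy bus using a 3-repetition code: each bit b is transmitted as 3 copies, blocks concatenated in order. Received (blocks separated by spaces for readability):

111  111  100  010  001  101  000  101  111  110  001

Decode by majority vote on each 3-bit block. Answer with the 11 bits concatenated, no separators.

11000101110

Block 1 (111): 3 ones → 1
Block 2 (111): 3 ones → 1
Block 3 (100): 1 one → 0
Block 4 (010): 1 one → 0
Block 5 (001): 1 one → 0
Block 6 (101): 2 ones → 1
Block 7 (000): 0 ones → 0
Block 8 (101): 2 ones → 1
Block 9 (111): 3 ones → 1
Block 10 (110): 2 ones → 1
Block 11 (001): 1 one → 0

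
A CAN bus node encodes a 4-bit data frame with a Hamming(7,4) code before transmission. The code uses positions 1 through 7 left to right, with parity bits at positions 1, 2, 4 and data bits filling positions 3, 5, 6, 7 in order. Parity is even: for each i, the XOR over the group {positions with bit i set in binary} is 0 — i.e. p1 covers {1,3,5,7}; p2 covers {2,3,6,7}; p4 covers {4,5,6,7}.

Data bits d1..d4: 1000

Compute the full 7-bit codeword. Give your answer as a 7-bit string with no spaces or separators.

1110000

Place data at non-parity positions: p1 p2 1 p4 0 0 0
p1 (pos 1,3,5,7): XOR of data positions = 1⊕0⊕0 = 1
p2 (pos 2,3,6,7): XOR of data positions = 1⊕0⊕0 = 1
p4 (pos 4,5,6,7): XOR of data positions = 0⊕0⊕0 = 0
Codeword: 1110000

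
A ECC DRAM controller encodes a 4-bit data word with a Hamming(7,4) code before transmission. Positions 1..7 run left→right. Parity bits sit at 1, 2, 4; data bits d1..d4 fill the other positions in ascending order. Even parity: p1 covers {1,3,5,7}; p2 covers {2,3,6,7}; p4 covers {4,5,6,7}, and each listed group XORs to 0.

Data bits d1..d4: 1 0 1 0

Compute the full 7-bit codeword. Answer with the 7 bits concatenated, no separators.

Place data at non-parity positions: p1 p2 1 p4 0 1 0
p1 (pos 1,3,5,7): XOR of data positions = 1⊕0⊕0 = 1
p2 (pos 2,3,6,7): XOR of data positions = 1⊕1⊕0 = 0
p4 (pos 4,5,6,7): XOR of data positions = 0⊕1⊕0 = 1
Codeword: 1011010

1011010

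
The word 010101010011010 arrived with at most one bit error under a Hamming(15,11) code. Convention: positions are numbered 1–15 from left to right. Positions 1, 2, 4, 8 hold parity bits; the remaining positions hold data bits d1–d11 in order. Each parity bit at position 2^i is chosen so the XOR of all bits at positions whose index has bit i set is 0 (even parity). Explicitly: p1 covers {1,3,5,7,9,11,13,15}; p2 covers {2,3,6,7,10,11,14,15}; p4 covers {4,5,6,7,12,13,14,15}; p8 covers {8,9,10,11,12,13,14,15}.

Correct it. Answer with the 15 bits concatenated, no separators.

110101010011010

s1 (pos 1,3,5,7,9,11,13,15): 0⊕0⊕0⊕0⊕0⊕1⊕0⊕0 = 1
s2 (pos 2,3,6,7,10,11,14,15): 1⊕0⊕1⊕0⊕0⊕1⊕1⊕0 = 0
s4 (pos 4,5,6,7,12,13,14,15): 1⊕0⊕1⊕0⊕1⊕0⊕1⊕0 = 0
s8 (pos 8,9,10,11,12,13,14,15): 1⊕0⊕0⊕1⊕1⊕0⊕1⊕0 = 0
Syndrome s8…s1 = 0001 → error at position 1.
Flip position 1: 010101010011010 → 110101010011010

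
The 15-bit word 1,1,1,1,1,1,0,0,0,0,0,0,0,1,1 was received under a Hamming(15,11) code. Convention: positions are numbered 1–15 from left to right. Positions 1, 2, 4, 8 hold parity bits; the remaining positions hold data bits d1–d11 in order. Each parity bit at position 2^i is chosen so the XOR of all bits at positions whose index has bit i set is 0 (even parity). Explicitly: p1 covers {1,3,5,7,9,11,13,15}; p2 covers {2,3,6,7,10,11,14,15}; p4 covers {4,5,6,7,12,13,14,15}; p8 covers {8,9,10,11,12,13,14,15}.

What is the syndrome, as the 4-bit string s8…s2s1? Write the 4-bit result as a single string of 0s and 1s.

s1 (pos 1,3,5,7,9,11,13,15): 1⊕1⊕1⊕0⊕0⊕0⊕0⊕1 = 0
s2 (pos 2,3,6,7,10,11,14,15): 1⊕1⊕1⊕0⊕0⊕0⊕1⊕1 = 1
s4 (pos 4,5,6,7,12,13,14,15): 1⊕1⊕1⊕0⊕0⊕0⊕1⊕1 = 1
s8 (pos 8,9,10,11,12,13,14,15): 0⊕0⊕0⊕0⊕0⊕0⊕1⊕1 = 0
Syndrome s8…s1 = 0110 → error at position 6.

0110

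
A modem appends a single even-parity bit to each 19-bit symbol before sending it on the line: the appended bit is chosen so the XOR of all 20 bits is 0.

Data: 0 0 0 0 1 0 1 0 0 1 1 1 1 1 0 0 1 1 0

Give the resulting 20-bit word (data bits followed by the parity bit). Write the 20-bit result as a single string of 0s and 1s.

00001010011111001101

XOR of the 19 data bits: 0⊕0⊕0⊕0⊕1⊕0⊕1⊕0⊕0⊕1⊕1⊕1⊕1⊕1⊕0⊕0⊕1⊕1⊕0 = 1
Parity bit = 1 (so all 20 bits XOR to 0).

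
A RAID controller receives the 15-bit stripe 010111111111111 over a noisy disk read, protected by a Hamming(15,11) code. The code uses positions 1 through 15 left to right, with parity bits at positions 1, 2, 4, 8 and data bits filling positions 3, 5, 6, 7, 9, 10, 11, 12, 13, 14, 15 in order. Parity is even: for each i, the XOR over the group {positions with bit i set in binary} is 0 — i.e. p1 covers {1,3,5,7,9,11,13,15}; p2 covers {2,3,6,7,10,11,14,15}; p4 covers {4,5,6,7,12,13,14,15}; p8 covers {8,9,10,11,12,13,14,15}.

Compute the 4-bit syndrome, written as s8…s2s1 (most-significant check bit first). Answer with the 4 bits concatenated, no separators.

0010

s1 (pos 1,3,5,7,9,11,13,15): 0⊕0⊕1⊕1⊕1⊕1⊕1⊕1 = 0
s2 (pos 2,3,6,7,10,11,14,15): 1⊕0⊕1⊕1⊕1⊕1⊕1⊕1 = 1
s4 (pos 4,5,6,7,12,13,14,15): 1⊕1⊕1⊕1⊕1⊕1⊕1⊕1 = 0
s8 (pos 8,9,10,11,12,13,14,15): 1⊕1⊕1⊕1⊕1⊕1⊕1⊕1 = 0
Syndrome s8…s1 = 0010 → error at position 2.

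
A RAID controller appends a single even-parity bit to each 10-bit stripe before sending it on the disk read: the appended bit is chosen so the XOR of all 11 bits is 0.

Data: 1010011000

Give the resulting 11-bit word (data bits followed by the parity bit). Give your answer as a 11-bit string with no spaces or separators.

XOR of the 10 data bits: 1⊕0⊕1⊕0⊕0⊕1⊕1⊕0⊕0⊕0 = 0
Parity bit = 0 (so all 11 bits XOR to 0).

10100110000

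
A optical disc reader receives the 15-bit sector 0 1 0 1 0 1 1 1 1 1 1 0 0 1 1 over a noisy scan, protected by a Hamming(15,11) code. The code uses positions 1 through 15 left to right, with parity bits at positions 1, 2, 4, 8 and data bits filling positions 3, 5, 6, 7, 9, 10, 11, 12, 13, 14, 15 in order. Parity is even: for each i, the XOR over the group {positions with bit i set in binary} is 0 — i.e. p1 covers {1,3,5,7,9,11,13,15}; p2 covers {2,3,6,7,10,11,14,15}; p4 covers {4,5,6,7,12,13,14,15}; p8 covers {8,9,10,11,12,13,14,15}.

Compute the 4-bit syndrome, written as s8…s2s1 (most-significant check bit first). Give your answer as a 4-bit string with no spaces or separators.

0110

s1 (pos 1,3,5,7,9,11,13,15): 0⊕0⊕0⊕1⊕1⊕1⊕0⊕1 = 0
s2 (pos 2,3,6,7,10,11,14,15): 1⊕0⊕1⊕1⊕1⊕1⊕1⊕1 = 1
s4 (pos 4,5,6,7,12,13,14,15): 1⊕0⊕1⊕1⊕0⊕0⊕1⊕1 = 1
s8 (pos 8,9,10,11,12,13,14,15): 1⊕1⊕1⊕1⊕0⊕0⊕1⊕1 = 0
Syndrome s8…s1 = 0110 → error at position 6.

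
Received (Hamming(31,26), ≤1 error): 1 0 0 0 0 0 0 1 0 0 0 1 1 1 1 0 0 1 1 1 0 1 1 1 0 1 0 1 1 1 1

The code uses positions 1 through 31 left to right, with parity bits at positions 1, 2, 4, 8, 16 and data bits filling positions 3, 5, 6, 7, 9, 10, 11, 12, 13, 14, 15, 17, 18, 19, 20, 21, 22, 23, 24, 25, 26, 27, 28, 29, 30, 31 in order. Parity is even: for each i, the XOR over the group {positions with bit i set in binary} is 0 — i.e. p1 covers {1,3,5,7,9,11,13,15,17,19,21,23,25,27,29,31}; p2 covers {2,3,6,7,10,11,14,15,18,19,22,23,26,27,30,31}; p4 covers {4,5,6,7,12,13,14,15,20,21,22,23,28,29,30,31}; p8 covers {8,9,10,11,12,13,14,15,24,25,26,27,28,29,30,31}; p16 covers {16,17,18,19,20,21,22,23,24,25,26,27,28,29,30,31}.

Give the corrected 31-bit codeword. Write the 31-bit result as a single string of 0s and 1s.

1000000100011110011101110101110

s1 (pos 1,3,5,7,9,11,13,15,17,19,21,23,25,27,29,31): 1⊕0⊕0⊕0⊕0⊕0⊕1⊕1⊕0⊕1⊕0⊕1⊕0⊕0⊕1⊕1 = 1
s2 (pos 2,3,6,7,10,11,14,15,18,19,22,23,26,27,30,31): 0⊕0⊕0⊕0⊕0⊕0⊕1⊕1⊕1⊕1⊕1⊕1⊕1⊕0⊕1⊕1 = 1
s4 (pos 4,5,6,7,12,13,14,15,20,21,22,23,28,29,30,31): 0⊕0⊕0⊕0⊕1⊕1⊕1⊕1⊕1⊕0⊕1⊕1⊕1⊕1⊕1⊕1 = 1
s8 (pos 8,9,10,11,12,13,14,15,24,25,26,27,28,29,30,31): 1⊕0⊕0⊕0⊕1⊕1⊕1⊕1⊕1⊕0⊕1⊕0⊕1⊕1⊕1⊕1 = 1
s16 (pos 16,17,18,19,20,21,22,23,24,25,26,27,28,29,30,31): 0⊕0⊕1⊕1⊕1⊕0⊕1⊕1⊕1⊕0⊕1⊕0⊕1⊕1⊕1⊕1 = 1
Syndrome s16…s1 = 11111 → error at position 31.
Flip position 31: 1000000100011110011101110101111 → 1000000100011110011101110101110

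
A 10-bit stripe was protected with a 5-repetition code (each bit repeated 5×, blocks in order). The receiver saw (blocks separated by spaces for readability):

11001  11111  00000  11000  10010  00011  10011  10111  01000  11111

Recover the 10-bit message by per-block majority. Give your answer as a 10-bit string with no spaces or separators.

Block 1 (11001): 3 ones → 1
Block 2 (11111): 5 ones → 1
Block 3 (00000): 0 ones → 0
Block 4 (11000): 2 ones → 0
Block 5 (10010): 2 ones → 0
Block 6 (00011): 2 ones → 0
Block 7 (10011): 3 ones → 1
Block 8 (10111): 4 ones → 1
Block 9 (01000): 1 one → 0
Block 10 (11111): 5 ones → 1

1100001101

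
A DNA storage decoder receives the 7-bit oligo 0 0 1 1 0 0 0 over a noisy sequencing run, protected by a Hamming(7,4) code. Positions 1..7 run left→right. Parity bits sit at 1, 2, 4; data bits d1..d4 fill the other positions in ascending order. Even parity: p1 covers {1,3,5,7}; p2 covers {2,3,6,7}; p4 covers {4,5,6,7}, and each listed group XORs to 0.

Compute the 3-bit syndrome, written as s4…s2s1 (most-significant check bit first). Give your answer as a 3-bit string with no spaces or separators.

111

s1 (pos 1,3,5,7): 0⊕1⊕0⊕0 = 1
s2 (pos 2,3,6,7): 0⊕1⊕0⊕0 = 1
s4 (pos 4,5,6,7): 1⊕0⊕0⊕0 = 1
Syndrome s4…s1 = 111 → error at position 7.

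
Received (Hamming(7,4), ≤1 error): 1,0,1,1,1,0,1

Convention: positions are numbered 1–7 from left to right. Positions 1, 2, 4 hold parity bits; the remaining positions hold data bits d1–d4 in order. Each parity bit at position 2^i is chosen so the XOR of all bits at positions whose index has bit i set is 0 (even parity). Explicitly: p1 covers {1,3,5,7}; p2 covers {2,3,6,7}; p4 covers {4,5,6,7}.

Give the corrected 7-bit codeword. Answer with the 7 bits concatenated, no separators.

1010101

s1 (pos 1,3,5,7): 1⊕1⊕1⊕1 = 0
s2 (pos 2,3,6,7): 0⊕1⊕0⊕1 = 0
s4 (pos 4,5,6,7): 1⊕1⊕0⊕1 = 1
Syndrome s4…s1 = 100 → error at position 4.
Flip position 4: 1011101 → 1010101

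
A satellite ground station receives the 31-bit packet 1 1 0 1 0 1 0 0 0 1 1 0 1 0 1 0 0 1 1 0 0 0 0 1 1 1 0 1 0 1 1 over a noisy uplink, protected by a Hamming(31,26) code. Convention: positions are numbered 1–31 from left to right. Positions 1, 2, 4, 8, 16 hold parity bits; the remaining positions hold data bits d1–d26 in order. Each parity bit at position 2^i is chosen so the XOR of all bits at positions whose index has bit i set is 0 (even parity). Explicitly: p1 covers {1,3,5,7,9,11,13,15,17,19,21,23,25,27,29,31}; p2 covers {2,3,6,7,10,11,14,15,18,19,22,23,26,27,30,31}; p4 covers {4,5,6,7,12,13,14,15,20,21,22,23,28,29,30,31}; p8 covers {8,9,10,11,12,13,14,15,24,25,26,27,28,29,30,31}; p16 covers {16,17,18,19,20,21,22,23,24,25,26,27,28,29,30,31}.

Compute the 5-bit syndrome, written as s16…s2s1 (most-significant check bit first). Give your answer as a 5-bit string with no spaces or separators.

s1 (pos 1,3,5,7,9,11,13,15,17,19,21,23,25,27,29,31): 1⊕0⊕0⊕0⊕0⊕1⊕1⊕1⊕0⊕1⊕0⊕0⊕1⊕0⊕0⊕1 = 1
s2 (pos 2,3,6,7,10,11,14,15,18,19,22,23,26,27,30,31): 1⊕0⊕1⊕0⊕1⊕1⊕0⊕1⊕1⊕1⊕0⊕0⊕1⊕0⊕1⊕1 = 0
s4 (pos 4,5,6,7,12,13,14,15,20,21,22,23,28,29,30,31): 1⊕0⊕1⊕0⊕0⊕1⊕0⊕1⊕0⊕0⊕0⊕0⊕1⊕0⊕1⊕1 = 1
s8 (pos 8,9,10,11,12,13,14,15,24,25,26,27,28,29,30,31): 0⊕0⊕1⊕1⊕0⊕1⊕0⊕1⊕1⊕1⊕1⊕0⊕1⊕0⊕1⊕1 = 0
s16 (pos 16,17,18,19,20,21,22,23,24,25,26,27,28,29,30,31): 0⊕0⊕1⊕1⊕0⊕0⊕0⊕0⊕1⊕1⊕1⊕0⊕1⊕0⊕1⊕1 = 0
Syndrome s16…s1 = 00101 → error at position 5.

00101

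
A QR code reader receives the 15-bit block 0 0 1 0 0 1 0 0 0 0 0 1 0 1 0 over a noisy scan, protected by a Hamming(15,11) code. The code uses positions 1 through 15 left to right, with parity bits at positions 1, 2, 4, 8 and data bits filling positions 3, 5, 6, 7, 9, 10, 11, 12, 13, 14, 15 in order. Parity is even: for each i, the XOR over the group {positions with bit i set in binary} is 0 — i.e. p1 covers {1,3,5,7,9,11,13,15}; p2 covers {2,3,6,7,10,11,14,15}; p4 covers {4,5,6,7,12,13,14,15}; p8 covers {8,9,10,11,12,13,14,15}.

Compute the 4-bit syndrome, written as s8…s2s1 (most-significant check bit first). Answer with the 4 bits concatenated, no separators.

0111

s1 (pos 1,3,5,7,9,11,13,15): 0⊕1⊕0⊕0⊕0⊕0⊕0⊕0 = 1
s2 (pos 2,3,6,7,10,11,14,15): 0⊕1⊕1⊕0⊕0⊕0⊕1⊕0 = 1
s4 (pos 4,5,6,7,12,13,14,15): 0⊕0⊕1⊕0⊕1⊕0⊕1⊕0 = 1
s8 (pos 8,9,10,11,12,13,14,15): 0⊕0⊕0⊕0⊕1⊕0⊕1⊕0 = 0
Syndrome s8…s1 = 0111 → error at position 7.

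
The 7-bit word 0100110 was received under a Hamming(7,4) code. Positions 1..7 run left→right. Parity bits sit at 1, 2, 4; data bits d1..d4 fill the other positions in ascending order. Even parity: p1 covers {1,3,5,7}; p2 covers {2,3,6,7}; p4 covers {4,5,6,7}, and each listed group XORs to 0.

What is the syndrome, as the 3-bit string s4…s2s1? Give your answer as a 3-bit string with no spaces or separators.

001

s1 (pos 1,3,5,7): 0⊕0⊕1⊕0 = 1
s2 (pos 2,3,6,7): 1⊕0⊕1⊕0 = 0
s4 (pos 4,5,6,7): 0⊕1⊕1⊕0 = 0
Syndrome s4…s1 = 001 → error at position 1.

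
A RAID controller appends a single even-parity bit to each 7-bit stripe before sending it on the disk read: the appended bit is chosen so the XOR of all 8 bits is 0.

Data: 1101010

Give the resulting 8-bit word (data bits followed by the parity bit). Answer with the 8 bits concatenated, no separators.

XOR of the 7 data bits: 1⊕1⊕0⊕1⊕0⊕1⊕0 = 0
Parity bit = 0 (so all 8 bits XOR to 0).

11010100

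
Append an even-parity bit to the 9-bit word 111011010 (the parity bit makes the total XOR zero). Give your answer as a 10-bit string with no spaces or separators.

1110110100

XOR of the 9 data bits: 1⊕1⊕1⊕0⊕1⊕1⊕0⊕1⊕0 = 0
Parity bit = 0 (so all 10 bits XOR to 0).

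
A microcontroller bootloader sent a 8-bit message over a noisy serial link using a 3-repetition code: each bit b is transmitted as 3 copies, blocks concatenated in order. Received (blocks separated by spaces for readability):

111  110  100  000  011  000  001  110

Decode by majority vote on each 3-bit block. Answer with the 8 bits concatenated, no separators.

Block 1 (111): 3 ones → 1
Block 2 (110): 2 ones → 1
Block 3 (100): 1 one → 0
Block 4 (000): 0 ones → 0
Block 5 (011): 2 ones → 1
Block 6 (000): 0 ones → 0
Block 7 (001): 1 one → 0
Block 8 (110): 2 ones → 1

11001001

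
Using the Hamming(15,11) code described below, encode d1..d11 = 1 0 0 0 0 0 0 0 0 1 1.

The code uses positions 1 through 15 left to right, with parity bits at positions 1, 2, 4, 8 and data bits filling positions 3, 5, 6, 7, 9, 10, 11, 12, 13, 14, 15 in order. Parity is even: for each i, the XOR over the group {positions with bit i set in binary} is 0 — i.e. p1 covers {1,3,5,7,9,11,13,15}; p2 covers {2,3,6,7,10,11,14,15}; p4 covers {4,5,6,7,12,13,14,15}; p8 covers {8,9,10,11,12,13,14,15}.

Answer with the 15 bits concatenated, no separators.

Place data at non-parity positions: p1 p2 1 p4 0 0 0 p8 0 0 0 0 0 1 1
p1 (pos 1,3,5,7,9,11,13,15): XOR of data positions = 1⊕0⊕0⊕0⊕0⊕0⊕1 = 0
p2 (pos 2,3,6,7,10,11,14,15): XOR of data positions = 1⊕0⊕0⊕0⊕0⊕1⊕1 = 1
p4 (pos 4,5,6,7,12,13,14,15): XOR of data positions = 0⊕0⊕0⊕0⊕0⊕1⊕1 = 0
p8 (pos 8,9,10,11,12,13,14,15): XOR of data positions = 0⊕0⊕0⊕0⊕0⊕1⊕1 = 0
Codeword: 011000000000011

011000000000011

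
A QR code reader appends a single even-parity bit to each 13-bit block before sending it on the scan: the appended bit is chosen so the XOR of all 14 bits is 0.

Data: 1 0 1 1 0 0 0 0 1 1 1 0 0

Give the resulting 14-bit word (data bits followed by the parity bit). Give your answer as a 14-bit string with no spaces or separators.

XOR of the 13 data bits: 1⊕0⊕1⊕1⊕0⊕0⊕0⊕0⊕1⊕1⊕1⊕0⊕0 = 0
Parity bit = 0 (so all 14 bits XOR to 0).

10110000111000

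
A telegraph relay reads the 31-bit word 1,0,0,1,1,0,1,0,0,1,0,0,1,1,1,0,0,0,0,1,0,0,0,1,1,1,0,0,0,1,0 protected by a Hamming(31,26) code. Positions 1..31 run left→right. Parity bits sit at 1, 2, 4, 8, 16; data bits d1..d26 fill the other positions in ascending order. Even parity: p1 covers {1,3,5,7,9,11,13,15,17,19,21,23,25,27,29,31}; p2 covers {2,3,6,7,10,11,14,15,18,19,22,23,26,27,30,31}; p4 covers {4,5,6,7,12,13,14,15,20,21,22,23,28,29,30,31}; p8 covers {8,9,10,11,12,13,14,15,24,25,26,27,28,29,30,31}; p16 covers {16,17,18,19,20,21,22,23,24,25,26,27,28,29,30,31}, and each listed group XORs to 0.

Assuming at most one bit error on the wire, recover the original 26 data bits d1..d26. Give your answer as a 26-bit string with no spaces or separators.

s1 (pos 1,3,5,7,9,11,13,15,17,19,21,23,25,27,29,31): 1⊕0⊕1⊕1⊕0⊕0⊕1⊕1⊕0⊕0⊕0⊕0⊕1⊕0⊕0⊕0 = 0
s2 (pos 2,3,6,7,10,11,14,15,18,19,22,23,26,27,30,31): 0⊕0⊕0⊕1⊕1⊕0⊕1⊕1⊕0⊕0⊕0⊕0⊕1⊕0⊕1⊕0 = 0
s4 (pos 4,5,6,7,12,13,14,15,20,21,22,23,28,29,30,31): 1⊕1⊕0⊕1⊕0⊕1⊕1⊕1⊕1⊕0⊕0⊕0⊕0⊕0⊕1⊕0 = 0
s8 (pos 8,9,10,11,12,13,14,15,24,25,26,27,28,29,30,31): 0⊕0⊕1⊕0⊕0⊕1⊕1⊕1⊕1⊕1⊕1⊕0⊕0⊕0⊕1⊕0 = 0
s16 (pos 16,17,18,19,20,21,22,23,24,25,26,27,28,29,30,31): 0⊕0⊕0⊕0⊕1⊕0⊕0⊕0⊕1⊕1⊕1⊕0⊕0⊕0⊕1⊕0 = 1
Syndrome s16…s1 = 10000 → error at position 16.
Flip position 16: 1001101001001110000100011100010 → 1001101001001111000100011100010
Read data bits from positions 3,5,6,7,9,10,11,12,13,14,15,17,18,19,20,21,22,23,24,25,26,27,28,29,30,31: 01010100111000100011100010

01010100111000100011100010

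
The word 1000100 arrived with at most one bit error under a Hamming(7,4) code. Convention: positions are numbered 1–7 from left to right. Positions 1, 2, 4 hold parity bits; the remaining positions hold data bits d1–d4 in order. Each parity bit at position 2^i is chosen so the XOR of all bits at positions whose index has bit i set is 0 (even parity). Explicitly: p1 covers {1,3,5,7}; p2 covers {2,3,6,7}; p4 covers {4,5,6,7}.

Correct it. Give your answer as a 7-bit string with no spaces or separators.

s1 (pos 1,3,5,7): 1⊕0⊕1⊕0 = 0
s2 (pos 2,3,6,7): 0⊕0⊕0⊕0 = 0
s4 (pos 4,5,6,7): 0⊕1⊕0⊕0 = 1
Syndrome s4…s1 = 100 → error at position 4.
Flip position 4: 1000100 → 1001100

1001100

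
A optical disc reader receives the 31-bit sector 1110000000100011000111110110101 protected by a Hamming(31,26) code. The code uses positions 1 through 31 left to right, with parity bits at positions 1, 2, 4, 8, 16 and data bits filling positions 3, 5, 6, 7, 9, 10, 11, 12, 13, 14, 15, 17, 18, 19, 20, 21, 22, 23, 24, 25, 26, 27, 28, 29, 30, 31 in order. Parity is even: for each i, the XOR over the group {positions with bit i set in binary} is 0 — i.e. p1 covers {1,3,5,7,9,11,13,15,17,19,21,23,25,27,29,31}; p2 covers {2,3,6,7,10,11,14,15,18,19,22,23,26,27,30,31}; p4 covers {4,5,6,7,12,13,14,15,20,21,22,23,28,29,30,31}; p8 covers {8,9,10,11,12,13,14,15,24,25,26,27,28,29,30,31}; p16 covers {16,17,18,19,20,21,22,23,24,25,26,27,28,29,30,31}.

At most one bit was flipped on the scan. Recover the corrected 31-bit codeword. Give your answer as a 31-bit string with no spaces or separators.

1110000000100001000111110110101

s1 (pos 1,3,5,7,9,11,13,15,17,19,21,23,25,27,29,31): 1⊕1⊕0⊕0⊕0⊕1⊕0⊕1⊕0⊕0⊕1⊕1⊕0⊕1⊕1⊕1 = 1
s2 (pos 2,3,6,7,10,11,14,15,18,19,22,23,26,27,30,31): 1⊕1⊕0⊕0⊕0⊕1⊕0⊕1⊕0⊕0⊕1⊕1⊕1⊕1⊕0⊕1 = 1
s4 (pos 4,5,6,7,12,13,14,15,20,21,22,23,28,29,30,31): 0⊕0⊕0⊕0⊕0⊕0⊕0⊕1⊕1⊕1⊕1⊕1⊕0⊕1⊕0⊕1 = 1
s8 (pos 8,9,10,11,12,13,14,15,24,25,26,27,28,29,30,31): 0⊕0⊕0⊕1⊕0⊕0⊕0⊕1⊕1⊕0⊕1⊕1⊕0⊕1⊕0⊕1 = 1
s16 (pos 16,17,18,19,20,21,22,23,24,25,26,27,28,29,30,31): 1⊕0⊕0⊕0⊕1⊕1⊕1⊕1⊕1⊕0⊕1⊕1⊕0⊕1⊕0⊕1 = 0
Syndrome s16…s1 = 01111 → error at position 15.
Flip position 15: 1110000000100011000111110110101 → 1110000000100001000111110110101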